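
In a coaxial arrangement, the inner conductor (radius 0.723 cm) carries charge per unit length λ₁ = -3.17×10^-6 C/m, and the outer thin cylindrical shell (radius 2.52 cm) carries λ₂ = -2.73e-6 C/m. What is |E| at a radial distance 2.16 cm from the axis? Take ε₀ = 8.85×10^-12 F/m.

2.64×10^6 V/m

Coaxial Gaussian cylinder, radius r = 2.16 cm, length L (between the conductors, 0.723 cm < r < 2.52 cm).
The shell at 2.52 cm lies outside the Gaussian surface, so λ_enc = λ₁ = -3.17e-6 C/m.
By Gauss's law (flux through the curved wall only), E·2πrL = λ_enc L/ε₀.
E = |λ_enc|/(2πε₀r) = (3.17e-6)/(2π·8.85×10^-12·0.0216) = 2.64e6 N/C.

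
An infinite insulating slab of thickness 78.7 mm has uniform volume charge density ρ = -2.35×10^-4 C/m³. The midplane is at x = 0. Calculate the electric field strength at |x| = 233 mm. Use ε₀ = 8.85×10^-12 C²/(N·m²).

|E| ≈ 1.04×10^6 N/C

The point |x| = 233 mm lies outside the slab (half-thickness 0.03935 m). A symmetric pillbox spanning the full slab encloses Q_enc = ρ·d·A.
Flux = 2EA ⇒ E = |ρ|d/(2ε₀), independent of distance outside.
E = (2.35×10^-4)(0.0787)/(2·8.85×10^-12) = 1.04×10^6 N/C.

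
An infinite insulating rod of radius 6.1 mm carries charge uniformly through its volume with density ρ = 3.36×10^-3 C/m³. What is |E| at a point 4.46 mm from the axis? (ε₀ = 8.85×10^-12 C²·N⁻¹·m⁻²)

|E| ≈ 8.47×10^5 V/m

Choose a coaxial cylinder of radius r = 4.46 mm (arbitrary length L) as the Gaussian surface (r < R).
Enclosed charge per unit length: λ_enc = ρ·πr² = (3.36×10^-3)π(0.00446)² = 2.10×10^-7 C/m.
Since E is radial and uniform over the curved surface, Φ = E·2πrL = Q_enc/ε₀ = λ_enc L/ε₀.
E = |λ_enc|/(2πε₀r) = (2.10×10^-7)/(2π·8.85×10^-12·0.00446) = 8.47e5 N/C.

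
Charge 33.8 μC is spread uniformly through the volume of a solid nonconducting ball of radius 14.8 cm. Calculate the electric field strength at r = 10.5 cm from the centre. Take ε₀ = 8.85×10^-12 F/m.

By spherical symmetry E is radial; choose a Gaussian sphere of radius r = 10.5 cm (r < R).
For a uniform sphere the enclosed fraction is (r/R)³, so Q_enc = (33.8 μC)(0.105/0.148)³ = 1.207×10^-5 C.
Since E is radial and uniform over the Gaussian sphere, Φ = E·4πr² = Q_enc/ε₀.
E = |Q_enc|/(4πε₀r²) = (1.207×10^-5)/(4π·8.85×10^-12·(0.105)²) = 9.84×10^6 N/C.

|E| ≈ 9.84×10^6 N/C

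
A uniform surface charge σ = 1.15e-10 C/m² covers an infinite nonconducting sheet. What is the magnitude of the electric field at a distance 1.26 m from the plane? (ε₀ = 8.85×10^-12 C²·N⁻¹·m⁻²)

E = 6.5 N/C

By planar symmetry E is perpendicular to the sheet and uniform; use a Gaussian pillbox with flat faces of area A on each side of the sheet.
Flux Φ = 2EA and Q_enc = σA, so 2EA = σA/ε₀ ⇒ E = |σ|/(2ε₀), independent of distance.
E = |σ|/(2ε₀) = (1.15×10^-10)/(2·8.85×10^-12) = 6.5 N/C.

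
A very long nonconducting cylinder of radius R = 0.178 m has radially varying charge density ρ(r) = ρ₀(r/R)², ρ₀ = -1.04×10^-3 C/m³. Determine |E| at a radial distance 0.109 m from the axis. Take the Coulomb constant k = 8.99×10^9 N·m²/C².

Coaxial Gaussian cylinder, radius r = 0.109 m, length L (r < R).
λ_enc = ∫₀^r ρ(r')·2πr' dr' = (2πρ₀/R²)·r^4/4 = -7.278×10^-6 C/m.
Since E is radial and uniform over the curved surface, Φ = E·2πrL = Q_enc/ε₀ = λ_enc L/ε₀.
E = 2k|λ_enc|/r = 2(8.99×10^9)(7.278×10^-6)/(0.109) = 1.20×10^6 N/C.

E ≈ 1.20×10^6 N/C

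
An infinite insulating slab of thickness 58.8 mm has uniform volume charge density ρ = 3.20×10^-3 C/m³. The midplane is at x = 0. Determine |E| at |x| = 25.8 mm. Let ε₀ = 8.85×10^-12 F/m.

By symmetry E is perpendicular to the slab. A Gaussian pillbox from −25.8 mm to +25.8 mm (face area A) lies entirely within the slab.
Q_enc = ρ·(2x)·A and flux = 2EA, so 2EA = 2ρxA/ε₀ ⇒ E = |ρ|x/ε₀.
E = (3.20e-3)(0.0258)/(8.85×10^-12) = 9.33×10^6 N/C.

|E| = 9.33×10^6 N/C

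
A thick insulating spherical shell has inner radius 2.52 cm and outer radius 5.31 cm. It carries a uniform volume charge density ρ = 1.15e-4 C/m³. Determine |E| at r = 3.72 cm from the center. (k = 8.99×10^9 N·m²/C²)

Use a concentric Gaussian sphere at r = 3.72 cm (within the shell material, 2.52 cm < r < 5.31 cm).
Only the shell between 2.52 cm and r is enclosed: Q_enc = ρ·(4π/3)(r³ − a³) = (1.15×10^-4)·(4π/3)·((0.0372)³ − (0.0252)³) = 1.709×10^-8 C.
By Gauss's law, ∮E·dA = E·4πr² = Q_enc/ε₀.
E = k|Q_enc|/r² = (8.99×10^9)(1.709×10^-8)/(0.0372)² = 1.11×10^5 N/C.

|E| ≈ 1.11×10^5 V/m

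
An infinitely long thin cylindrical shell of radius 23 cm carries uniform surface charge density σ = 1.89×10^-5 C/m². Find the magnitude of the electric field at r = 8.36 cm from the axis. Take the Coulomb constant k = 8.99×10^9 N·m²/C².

E = 0

Choose a coaxial cylinder of radius r = 8.36 cm (arbitrary length L) as the Gaussian surface (r < 23 cm, inside the shell).
No charge is enclosed, so Gauss's law gives E·2πrL = 0 ⇒ E = 0.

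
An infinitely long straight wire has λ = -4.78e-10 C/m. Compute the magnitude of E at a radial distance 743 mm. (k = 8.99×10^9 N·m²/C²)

Coaxial Gaussian cylinder, radius r = 743 mm, length L.
Q_enc = λL, so λ_enc = -4.78e-10 C/m.
Since E is radial and uniform over the curved surface, Φ = E·2πrL = Q_enc/ε₀ = λ_enc L/ε₀.
E = 2k|λ_enc|/r = 2(8.99×10^9)(4.78e-10)/(0.743) = 11.6 N/C.

E ≈ 11.6 N/C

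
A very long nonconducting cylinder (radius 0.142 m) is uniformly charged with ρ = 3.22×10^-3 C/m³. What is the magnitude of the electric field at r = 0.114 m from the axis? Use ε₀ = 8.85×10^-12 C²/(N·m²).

2.07×10^7 N/C

Coaxial Gaussian cylinder, radius r = 0.114 m, length L (r < R).
Enclosed charge per unit length: λ_enc = ρ·πr² = (3.22×10^-3)π(0.114)² = 1.315e-4 C/m.
Applying ∮E·dA = Q_enc/ε₀ with the end caps contributing no flux:
E = |λ_enc|/(2πε₀r) = (1.315×10^-4)/(2π·8.85×10^-12·0.114) = 2.07×10^7 N/C.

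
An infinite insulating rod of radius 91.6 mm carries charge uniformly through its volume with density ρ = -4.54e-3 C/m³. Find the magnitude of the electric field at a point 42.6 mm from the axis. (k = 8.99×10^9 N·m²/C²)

Coaxial Gaussian cylinder, radius r = 42.6 mm, length L (r < R).
Enclosed charge per unit length: λ_enc = ρ·πr² = (-4.54e-3)π(0.0426)² = -2.588×10^-5 C/m.
Gauss's law: E·2πrL = λ_enc L/ε₀.
E = 2k|λ_enc|/r = 2(8.99×10^9)(2.588×10^-5)/(0.0426) = 1.09×10^7 N/C.

1.09×10^7 N/C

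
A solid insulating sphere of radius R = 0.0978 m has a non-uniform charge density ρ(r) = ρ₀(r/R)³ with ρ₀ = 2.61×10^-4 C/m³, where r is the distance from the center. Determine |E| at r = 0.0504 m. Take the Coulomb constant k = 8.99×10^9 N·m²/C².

E ≈ 3.39e4 N/C

Symmetry ⇒ E = E(r) r̂. Gaussian sphere of radius r = 0.0504 m (r < R).
Q_enc = ∫₀^r ρ(r')·4πr'² dr' = (4πρ₀/R³) ∫₀^r r'^5 dr' = 4πρ₀ r^6/(6·R³) = 9.578×10^-9 C.
Gauss's law: E·4πr² = Q_enc/ε₀.
E = k|Q_enc|/r² = (8.99×10^9)(9.578e-9)/(0.0504)² = 3.39×10^4 N/C.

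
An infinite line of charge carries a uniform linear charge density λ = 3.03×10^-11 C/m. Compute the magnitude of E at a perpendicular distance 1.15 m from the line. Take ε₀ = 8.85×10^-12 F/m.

Coaxial Gaussian cylinder, radius r = 1.15 m, length L.
Q_enc = λL, so λ_enc = 3.03×10^-11 C/m.
By Gauss's law (flux through the curved wall only), E·2πrL = λ_enc L/ε₀.
E = |λ_enc|/(2πε₀r) = (3.03×10^-11)/(2π·8.85×10^-12·1.15) = 0.474 N/C.

E = 0.474 N/C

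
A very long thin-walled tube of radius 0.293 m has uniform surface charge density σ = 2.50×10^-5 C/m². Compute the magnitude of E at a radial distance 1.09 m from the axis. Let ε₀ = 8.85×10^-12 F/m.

E = 7.59×10^5 V/m

Choose a coaxial cylinder of radius r = 1.09 m (arbitrary length L) as the Gaussian surface (r > 0.293 m).
The whole shell is enclosed: λ_enc = σ·2πR = (2.50×10^-5)·2π·(0.293) = 4.602×10^-5 C/m.
Since E is radial and uniform over the curved surface, Φ = E·2πrL = Q_enc/ε₀ = λ_enc L/ε₀.
E = |λ_enc|/(2πε₀r) = (4.602e-5)/(2π·8.85×10^-12·1.09) = 7.59e5 N/C.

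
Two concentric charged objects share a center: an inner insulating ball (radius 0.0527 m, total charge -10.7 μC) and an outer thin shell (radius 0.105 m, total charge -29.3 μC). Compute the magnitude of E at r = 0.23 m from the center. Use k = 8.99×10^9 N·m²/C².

Symmetry ⇒ E = E(r) r̂. Gaussian sphere of radius r = 0.23 m (r > 0.105 m, enclosing both).
Q_enc = (-10.7 μC) + (-29.3 μC) = -4.00×10^-5 C.
Since E is radial and uniform over the Gaussian sphere, Φ = E·4πr² = Q_enc/ε₀.
E = k|Q_enc|/r² = (8.99×10^9)(4.00e-5)/(0.23)² = 6.80×10^6 N/C.

E = 6.80e6 V/m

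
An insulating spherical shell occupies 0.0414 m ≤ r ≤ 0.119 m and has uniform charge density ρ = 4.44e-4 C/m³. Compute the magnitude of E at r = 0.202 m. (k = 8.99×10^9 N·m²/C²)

E = 6.61×10^5 V/m

Use a concentric Gaussian sphere at r = 0.202 m (r > 0.119 m, enclosing the whole shell).
Q_enc = ρ·(4π/3)(b³ − a³) = (4.44×10^-4)·(4π/3)·((0.119)³ − (0.0414)³) = 3.002×10^-6 C.
Since E is radial and uniform over the Gaussian sphere, Φ = E·4πr² = Q_enc/ε₀.
E = k|Q_enc|/r² = (8.99×10^9)(3.002×10^-6)/(0.202)² = 6.61×10^5 N/C.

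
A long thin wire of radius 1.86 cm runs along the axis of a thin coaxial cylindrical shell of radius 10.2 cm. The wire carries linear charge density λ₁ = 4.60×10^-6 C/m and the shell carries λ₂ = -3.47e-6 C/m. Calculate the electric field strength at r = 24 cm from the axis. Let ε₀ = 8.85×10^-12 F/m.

E = 8.47e4 N/C

Coaxial Gaussian cylinder, radius r = 24 cm, length L (r > 10.2 cm, enclosing both).
λ_enc = λ₁ + λ₂ = (4.60×10^-6) + (-3.47×10^-6) = 1.13e-6 C/m.
By Gauss's law (flux through the curved wall only), E·2πrL = λ_enc L/ε₀.
E = |λ_enc|/(2πε₀r) = (1.13e-6)/(2π·8.85×10^-12·0.24) = 8.47e4 N/C.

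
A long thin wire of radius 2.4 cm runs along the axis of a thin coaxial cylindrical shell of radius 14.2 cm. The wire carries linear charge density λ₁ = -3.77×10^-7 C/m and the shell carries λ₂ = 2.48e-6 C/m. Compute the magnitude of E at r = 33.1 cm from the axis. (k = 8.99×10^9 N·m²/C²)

|E| ≈ 1.14×10^5 N/C

Take a coaxial cylindrical Gaussian surface of radius r = 33.1 cm and length L (r > 14.2 cm, enclosing both).
λ_enc = λ₁ + λ₂ = (-3.77×10^-7) + (2.48×10^-6) = 2.103×10^-6 C/m.
Applying ∮E·dA = Q_enc/ε₀ with the end caps contributing no flux:
E = 2k|λ_enc|/r = 2(8.99×10^9)(2.103×10^-6)/(0.331) = 1.14e5 N/C.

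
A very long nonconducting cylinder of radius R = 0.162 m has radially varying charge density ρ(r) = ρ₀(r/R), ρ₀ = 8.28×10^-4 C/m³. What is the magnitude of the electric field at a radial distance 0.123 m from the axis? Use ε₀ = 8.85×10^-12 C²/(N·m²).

E ≈ 2.91e6 N/C

Choose a coaxial cylinder of radius r = 0.123 m (arbitrary length L) as the Gaussian surface (r < R).
λ_enc = ∫₀^r ρ(r')·2πr' dr' = (2πρ₀/R)·r^3/3 = 1.992e-5 C/m.
By Gauss's law (flux through the curved wall only), E·2πrL = λ_enc L/ε₀.
E = |λ_enc|/(2πε₀r) = (1.992e-5)/(2π·8.85×10^-12·0.123) = 2.91×10^6 N/C.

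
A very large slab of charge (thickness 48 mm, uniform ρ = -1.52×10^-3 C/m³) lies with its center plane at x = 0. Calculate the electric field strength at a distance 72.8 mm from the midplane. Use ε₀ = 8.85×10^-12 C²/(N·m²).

E = 4.12×10^6 N/C

The point |x| = 72.8 mm lies outside the slab (half-thickness 0.024 m). A symmetric pillbox spanning the full slab encloses Q_enc = ρ·d·A.
Flux = 2EA ⇒ E = |ρ|d/(2ε₀), independent of distance outside.
E = (1.52×10^-3)(0.048)/(2·8.85×10^-12) = 4.12e6 N/C.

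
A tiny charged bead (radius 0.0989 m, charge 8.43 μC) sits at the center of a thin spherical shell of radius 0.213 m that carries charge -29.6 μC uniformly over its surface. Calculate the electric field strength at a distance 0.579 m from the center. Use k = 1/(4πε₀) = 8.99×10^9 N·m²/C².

By spherical symmetry E is radial; choose a Gaussian sphere of radius r = 0.579 m (r > 0.213 m, enclosing both).
Q_enc = (8.43 μC) + (-29.6 μC) = -2.117×10^-5 C.
By Gauss's law, ∮E·dA = E·4πr² = Q_enc/ε₀.
E = k|Q_enc|/r² = (8.99×10^9)(2.117×10^-5)/(0.579)² = 5.68×10^5 N/C.

|E| = 5.68×10^5 V/m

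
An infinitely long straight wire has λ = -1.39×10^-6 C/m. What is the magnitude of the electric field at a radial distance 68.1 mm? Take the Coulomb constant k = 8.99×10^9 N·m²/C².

Choose a coaxial cylinder of radius r = 68.1 mm (arbitrary length L) as the Gaussian surface.
Q_enc = λL, so λ_enc = -1.39×10^-6 C/m.
By Gauss's law (flux through the curved wall only), E·2πrL = λ_enc L/ε₀.
E = 2k|λ_enc|/r = 2(8.99×10^9)(1.39×10^-6)/(0.0681) = 3.67e5 N/C.

|E| = 3.67×10^5 V/m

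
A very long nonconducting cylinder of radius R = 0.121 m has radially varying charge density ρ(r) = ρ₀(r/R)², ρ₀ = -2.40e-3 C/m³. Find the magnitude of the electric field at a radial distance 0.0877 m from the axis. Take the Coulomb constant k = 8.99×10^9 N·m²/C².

3.12×10^6 V/m

Coaxial Gaussian cylinder, radius r = 0.0877 m, length L (r < R).
λ_enc = ∫₀^r ρ(r')·2πr' dr' = (2πρ₀/R²)·r^4/4 = -1.523e-5 C/m.
Applying ∮E·dA = Q_enc/ε₀ with the end caps contributing no flux:
E = 2k|λ_enc|/r = 2(8.99×10^9)(1.523×10^-5)/(0.0877) = 3.12×10^6 N/C.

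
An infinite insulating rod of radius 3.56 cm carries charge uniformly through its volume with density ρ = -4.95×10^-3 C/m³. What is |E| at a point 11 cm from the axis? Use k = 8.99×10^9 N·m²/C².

Coaxial Gaussian cylinder, radius r = 11 cm, length L (r > 3.56 cm, full cross-section enclosed).
λ_enc = ρ·πR² = (-4.95×10^-3)π(0.0356)² = -1.971×10^-5 C/m.
Gauss's law: E·2πrL = λ_enc L/ε₀.
E = 2k|λ_enc|/r = 2(8.99×10^9)(1.971e-5)/(0.11) = 3.22×10^6 N/C.

|E| ≈ 3.22e6 N/C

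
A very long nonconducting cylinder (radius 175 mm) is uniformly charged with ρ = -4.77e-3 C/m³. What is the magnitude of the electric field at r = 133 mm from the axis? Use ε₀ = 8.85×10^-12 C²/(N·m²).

Choose a coaxial cylinder of radius r = 133 mm (arbitrary length L) as the Gaussian surface (r < R).
Charge inside radius r per length L is ρ·πr²·L, so λ_enc = ρπr² = -2.651e-4 C/m.
Since E is radial and uniform over the curved surface, Φ = E·2πrL = Q_enc/ε₀ = λ_enc L/ε₀.
E = |λ_enc|/(2πε₀r) = (2.651×10^-4)/(2π·8.85×10^-12·0.133) = 3.58e7 N/C.

|E| ≈ 3.58×10^7 V/m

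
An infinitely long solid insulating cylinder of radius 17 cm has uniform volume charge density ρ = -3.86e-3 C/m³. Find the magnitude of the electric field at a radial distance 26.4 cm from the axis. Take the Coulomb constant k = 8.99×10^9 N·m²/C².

Choose a coaxial cylinder of radius r = 26.4 cm (arbitrary length L) as the Gaussian surface (r > 17 cm, full cross-section enclosed).
λ_enc = ρ·πR² = (-3.86e-3)π(0.17)² = -3.505×10^-4 C/m.
Since E is radial and uniform over the curved surface, Φ = E·2πrL = Q_enc/ε₀ = λ_enc L/ε₀.
E = 2k|λ_enc|/r = 2(8.99×10^9)(3.505×10^-4)/(0.264) = 2.39×10^7 N/C.

E ≈ 2.39×10^7 N/C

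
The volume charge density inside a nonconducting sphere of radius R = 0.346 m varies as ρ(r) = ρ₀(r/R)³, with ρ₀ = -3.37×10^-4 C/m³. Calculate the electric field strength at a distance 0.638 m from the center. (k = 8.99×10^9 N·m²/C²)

|E| = 6.46e5 N/C

By spherical symmetry E is radial; choose a Gaussian sphere of radius r = 0.638 m (r > R, all charge enclosed).
Q_enc = 4π ∫₀^R ρ₀(r'/R)^3 r'² dr' = 4πρ₀R³/6 = -2.924×10^-5 C.
Applying ∮E·dA = Q_enc/ε₀ with Φ = E(4πr²):
E = k|Q_enc|/r² = (8.99×10^9)(2.924×10^-5)/(0.638)² = 6.46×10^5 N/C.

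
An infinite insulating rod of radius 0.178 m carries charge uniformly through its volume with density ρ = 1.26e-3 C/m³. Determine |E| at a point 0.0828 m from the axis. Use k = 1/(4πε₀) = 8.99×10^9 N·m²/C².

|E| ≈ 5.89×10^6 N/C

Coaxial Gaussian cylinder, radius r = 0.0828 m, length L (r < R).
Enclosed charge per unit length: λ_enc = ρ·πr² = (1.26×10^-3)π(0.0828)² = 2.714×10^-5 C/m.
Applying ∮E·dA = Q_enc/ε₀ with the end caps contributing no flux:
E = 2k|λ_enc|/r = 2(8.99×10^9)(2.714e-5)/(0.0828) = 5.89e6 N/C.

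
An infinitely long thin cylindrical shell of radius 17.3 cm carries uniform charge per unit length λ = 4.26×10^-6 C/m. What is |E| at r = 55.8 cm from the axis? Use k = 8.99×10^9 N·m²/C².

Coaxial Gaussian cylinder, radius r = 55.8 cm, length L (r > 17.3 cm).
The full line charge is enclosed: λ_enc = 4.26×10^-6 C/m.
Since E is radial and uniform over the curved surface, Φ = E·2πrL = Q_enc/ε₀ = λ_enc L/ε₀.
E = 2k|λ_enc|/r = 2(8.99×10^9)(4.26×10^-6)/(0.558) = 1.37e5 N/C.

1.37×10^5 N/C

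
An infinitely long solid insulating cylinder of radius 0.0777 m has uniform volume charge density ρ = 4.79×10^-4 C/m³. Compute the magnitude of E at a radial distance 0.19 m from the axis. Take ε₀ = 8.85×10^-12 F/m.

|E| ≈ 8.60×10^5 N/C

Take a coaxial cylindrical Gaussian surface of radius r = 0.19 m and length L (r > 0.0777 m, full cross-section enclosed).
λ_enc = ρ·πR² = (4.79×10^-4)π(0.0777)² = 9.085×10^-6 C/m.
By Gauss's law (flux through the curved wall only), E·2πrL = λ_enc L/ε₀.
E = |λ_enc|/(2πε₀r) = (9.085×10^-6)/(2π·8.85×10^-12·0.19) = 8.60×10^5 N/C.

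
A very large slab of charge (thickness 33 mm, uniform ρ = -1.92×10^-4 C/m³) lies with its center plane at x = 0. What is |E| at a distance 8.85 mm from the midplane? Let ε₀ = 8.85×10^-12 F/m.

By symmetry E is perpendicular to the slab. A Gaussian pillbox from −8.85 mm to +8.85 mm (face area A) lies entirely within the slab.
Q_enc = ρ·(2x)·A and flux = 2EA, so 2EA = 2ρxA/ε₀ ⇒ E = |ρ|x/ε₀.
E = (1.92×10^-4)(0.00885)/(8.85×10^-12) = 1.92×10^5 N/C.

|E| = 1.92×10^5 V/m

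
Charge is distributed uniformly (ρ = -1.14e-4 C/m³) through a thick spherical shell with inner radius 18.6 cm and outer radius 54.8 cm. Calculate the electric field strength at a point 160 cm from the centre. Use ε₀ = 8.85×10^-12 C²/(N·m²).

2.65×10^5 N/C

Use a concentric Gaussian sphere at r = 160 cm (r > 54.8 cm, enclosing the whole shell).
Q_enc = ρ·(4π/3)(b³ − a³) = (-1.14e-4)·(4π/3)·((0.548)³ − (0.186)³) = -7.551×10^-5 C.
By Gauss's law, ∮E·dA = E·4πr² = Q_enc/ε₀.
E = |Q_enc|/(4πε₀r²) = (7.551×10^-5)/(4π·8.85×10^-12·(1.6)²) = 2.65×10^5 N/C.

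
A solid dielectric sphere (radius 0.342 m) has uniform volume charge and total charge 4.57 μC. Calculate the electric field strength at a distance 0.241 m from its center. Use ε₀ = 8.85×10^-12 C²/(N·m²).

|E| ≈ 2.48e5 N/C

Take a concentric spherical Gaussian surface of radius r = 0.241 m (r < R).
For a uniform sphere the enclosed fraction is (r/R)³, so Q_enc = (4.57 μC)(0.241/0.342)³ = 1.599e-6 C.
By Gauss's law, ∮E·dA = E·4πr² = Q_enc/ε₀.
E = |Q_enc|/(4πε₀r²) = (1.599×10^-6)/(4π·8.85×10^-12·(0.241)²) = 2.48×10^5 N/C.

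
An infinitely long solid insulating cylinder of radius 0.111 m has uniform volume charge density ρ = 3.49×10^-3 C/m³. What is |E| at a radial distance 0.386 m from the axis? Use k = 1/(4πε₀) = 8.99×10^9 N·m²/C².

E = 6.29×10^6 V/m

Choose a coaxial cylinder of radius r = 0.386 m (arbitrary length L) as the Gaussian surface (r > 0.111 m, full cross-section enclosed).
λ_enc = ρ·πR² = (3.49×10^-3)π(0.111)² = 1.351×10^-4 C/m.
Applying ∮E·dA = Q_enc/ε₀ with the end caps contributing no flux:
E = 2k|λ_enc|/r = 2(8.99×10^9)(1.351e-4)/(0.386) = 6.29e6 N/C.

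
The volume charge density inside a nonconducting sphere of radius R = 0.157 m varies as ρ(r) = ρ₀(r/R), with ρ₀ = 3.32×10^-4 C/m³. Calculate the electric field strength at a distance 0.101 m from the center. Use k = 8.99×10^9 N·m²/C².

Symmetry ⇒ E = E(r) r̂. Gaussian sphere of radius r = 0.101 m (r < R).
Q_enc = ∫₀^r ρ(r')·4πr'² dr' = (4πρ₀/R) ∫₀^r r'^3 dr' = 4πρ₀ r^4/(4·R) = 6.913×10^-7 C.
Gauss's law: E·4πr² = Q_enc/ε₀.
E = k|Q_enc|/r² = (8.99×10^9)(6.913×10^-7)/(0.101)² = 6.09e5 N/C.

6.09e5 V/m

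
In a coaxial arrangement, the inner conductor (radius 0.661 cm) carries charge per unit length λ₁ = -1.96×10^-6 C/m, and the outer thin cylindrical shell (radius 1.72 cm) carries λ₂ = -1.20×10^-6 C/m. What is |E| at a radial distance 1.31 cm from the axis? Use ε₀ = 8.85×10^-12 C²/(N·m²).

|E| = 2.69e6 N/C

Choose a coaxial cylinder of radius r = 1.31 cm (arbitrary length L) as the Gaussian surface (between the conductors, 0.661 cm < r < 1.72 cm).
The shell at 1.72 cm lies outside the Gaussian surface, so λ_enc = λ₁ = -1.96×10^-6 C/m.
Gauss's law: E·2πrL = λ_enc L/ε₀.
E = |λ_enc|/(2πε₀r) = (1.96×10^-6)/(2π·8.85×10^-12·0.0131) = 2.69×10^6 N/C.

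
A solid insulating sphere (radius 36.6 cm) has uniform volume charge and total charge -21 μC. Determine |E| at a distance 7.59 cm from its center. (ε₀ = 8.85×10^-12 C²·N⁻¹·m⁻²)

By spherical symmetry E is radial; choose a Gaussian sphere of radius r = 7.59 cm (r < R).
For a uniform sphere the enclosed fraction is (r/R)³, so Q_enc = (-21 μC)(0.0759/0.366)³ = -1.873×10^-7 C.
Gauss's law: E·4πr² = Q_enc/ε₀.
E = |Q_enc|/(4πε₀r²) = (1.873e-7)/(4π·8.85×10^-12·(0.0759)²) = 2.92e5 N/C.

|E| = 2.92×10^5 N/C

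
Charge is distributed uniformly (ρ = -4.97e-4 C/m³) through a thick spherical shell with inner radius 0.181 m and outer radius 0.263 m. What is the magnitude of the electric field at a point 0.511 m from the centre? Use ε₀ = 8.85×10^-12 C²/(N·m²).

Use a concentric Gaussian sphere at r = 0.511 m (r > 0.263 m, enclosing the whole shell).
Q_enc = ρ·(4π/3)(b³ − a³) = (-4.97×10^-4)·(4π/3)·((0.263)³ − (0.181)³) = -2.553×10^-5 C.
Since E is radial and uniform over the Gaussian sphere, Φ = E·4πr² = Q_enc/ε₀.
E = |Q_enc|/(4πε₀r²) = (2.553×10^-5)/(4π·8.85×10^-12·(0.511)²) = 8.79e5 N/C.

|E| ≈ 8.79×10^5 V/m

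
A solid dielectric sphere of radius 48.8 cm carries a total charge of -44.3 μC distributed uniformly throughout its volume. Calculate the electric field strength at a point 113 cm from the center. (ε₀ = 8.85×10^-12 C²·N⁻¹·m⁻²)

Take a concentric spherical Gaussian surface of radius r = 113 cm (r > R, so the entire charge is enclosed).
Q_enc = -44.3 μC = -4.43×10^-5 C.
Applying ∮E·dA = Q_enc/ε₀ with Φ = E(4πr²):
E = |Q_enc|/(4πε₀r²) = (4.43×10^-5)/(4π·8.85×10^-12·(1.13)²) = 3.12×10^5 N/C.

|E| ≈ 3.12e5 N/C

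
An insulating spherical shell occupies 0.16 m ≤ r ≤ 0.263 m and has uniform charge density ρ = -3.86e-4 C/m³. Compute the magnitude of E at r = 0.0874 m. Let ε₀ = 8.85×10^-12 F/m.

Use a concentric Gaussian sphere at r = 0.0874 m (r < 0.16 m, inside the empty cavity).
No charge is enclosed, so by Gauss's law E·4πr² = 0 ⇒ E = 0.

E = 0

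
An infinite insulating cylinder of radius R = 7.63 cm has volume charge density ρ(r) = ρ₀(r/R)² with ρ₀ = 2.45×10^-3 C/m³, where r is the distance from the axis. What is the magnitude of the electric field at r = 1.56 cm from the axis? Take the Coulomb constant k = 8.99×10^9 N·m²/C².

Take a coaxial cylindrical Gaussian surface of radius r = 1.56 cm and length L (r < R).
Integrating ρ over the cross-section to radius r: λ_enc = (2πρ₀/R²) ∫₀^r r'^3 dr' = 2πρ₀ r^4/(4·R²) = 3.915×10^-8 C/m.
Since E is radial and uniform over the curved surface, Φ = E·2πrL = Q_enc/ε₀ = λ_enc L/ε₀.
E = 2k|λ_enc|/r = 2(8.99×10^9)(3.915×10^-8)/(0.0156) = 4.51×10^4 N/C.

4.51×10^4 N/C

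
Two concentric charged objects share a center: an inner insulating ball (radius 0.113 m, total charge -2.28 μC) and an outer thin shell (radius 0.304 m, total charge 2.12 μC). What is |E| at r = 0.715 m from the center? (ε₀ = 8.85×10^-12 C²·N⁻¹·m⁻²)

By spherical symmetry E is radial; choose a Gaussian sphere of radius r = 0.715 m (r > 0.304 m, enclosing both).
Q_enc = (-2.28 μC) + (2.12 μC) = -1.60e-7 C.
Applying ∮E·dA = Q_enc/ε₀ with Φ = E(4πr²):
E = |Q_enc|/(4πε₀r²) = (1.60×10^-7)/(4π·8.85×10^-12·(0.715)²) = 2.81×10^3 N/C.

2.81×10^3 N/C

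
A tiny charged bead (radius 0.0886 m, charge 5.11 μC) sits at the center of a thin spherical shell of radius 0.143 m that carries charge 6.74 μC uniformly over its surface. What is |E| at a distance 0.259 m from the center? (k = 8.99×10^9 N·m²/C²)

Symmetry ⇒ E = E(r) r̂. Gaussian sphere of radius r = 0.259 m (r > 0.143 m, enclosing both).
Q_enc = (5.11 μC) + (6.74 μC) = 1.185×10^-5 C.
Applying ∮E·dA = Q_enc/ε₀ with Φ = E(4πr²):
E = k|Q_enc|/r² = (8.99×10^9)(1.185×10^-5)/(0.259)² = 1.59e6 N/C.

1.59×10^6 N/C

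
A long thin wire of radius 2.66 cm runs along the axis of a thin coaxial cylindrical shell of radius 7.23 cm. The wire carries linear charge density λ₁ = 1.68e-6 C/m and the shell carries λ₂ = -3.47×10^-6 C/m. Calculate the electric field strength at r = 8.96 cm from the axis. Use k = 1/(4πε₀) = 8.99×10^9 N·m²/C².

Take a coaxial cylindrical Gaussian surface of radius r = 8.96 cm and length L (r > 7.23 cm, enclosing both).
λ_enc = λ₁ + λ₂ = (1.68×10^-6) + (-3.47e-6) = -1.79e-6 C/m.
Since E is radial and uniform over the curved surface, Φ = E·2πrL = Q_enc/ε₀ = λ_enc L/ε₀.
E = 2k|λ_enc|/r = 2(8.99×10^9)(1.79×10^-6)/(0.0896) = 3.59×10^5 N/C.

3.59×10^5 N/C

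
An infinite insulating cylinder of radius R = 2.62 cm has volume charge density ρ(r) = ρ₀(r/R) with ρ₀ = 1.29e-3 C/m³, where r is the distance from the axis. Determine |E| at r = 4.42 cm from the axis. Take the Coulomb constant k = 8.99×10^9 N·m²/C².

|E| ≈ 7.54e5 N/C

By cylindrical symmetry E is radial; use a coaxial Gaussian cylinder of radius 4.42 cm and length L (r > R, full charge per length enclosed).
λ_enc = 2π ∫₀^R ρ₀(r'/R)^1 r' dr' = 2πρ₀R²/3 = 1.855e-6 C/m.
By Gauss's law (flux through the curved wall only), E·2πrL = λ_enc L/ε₀.
E = 2k|λ_enc|/r = 2(8.99×10^9)(1.855×10^-6)/(0.0442) = 7.54×10^5 N/C.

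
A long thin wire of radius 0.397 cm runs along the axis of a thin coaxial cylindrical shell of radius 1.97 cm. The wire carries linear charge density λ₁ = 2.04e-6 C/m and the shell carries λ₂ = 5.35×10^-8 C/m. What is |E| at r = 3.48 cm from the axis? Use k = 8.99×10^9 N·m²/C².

E = 1.08×10^6 N/C

Coaxial Gaussian cylinder, radius r = 3.48 cm, length L (r > 1.97 cm, enclosing both).
λ_enc = λ₁ + λ₂ = (2.04e-6) + (5.35×10^-8) = 2.094e-6 C/m.
Applying ∮E·dA = Q_enc/ε₀ with the end caps contributing no flux:
E = 2k|λ_enc|/r = 2(8.99×10^9)(2.094×10^-6)/(0.0348) = 1.08×10^6 N/C.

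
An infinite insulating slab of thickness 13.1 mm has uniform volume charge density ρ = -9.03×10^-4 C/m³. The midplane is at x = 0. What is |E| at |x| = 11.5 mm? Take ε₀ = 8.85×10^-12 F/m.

|E| ≈ 6.68×10^5 V/m

The point |x| = 11.5 mm lies outside the slab (half-thickness 0.00655 m). A symmetric pillbox spanning the full slab encloses Q_enc = ρ·d·A.
Flux = 2EA ⇒ E = |ρ|d/(2ε₀), independent of distance outside.
E = (9.03×10^-4)(0.0131)/(2·8.85×10^-12) = 6.68e5 N/C.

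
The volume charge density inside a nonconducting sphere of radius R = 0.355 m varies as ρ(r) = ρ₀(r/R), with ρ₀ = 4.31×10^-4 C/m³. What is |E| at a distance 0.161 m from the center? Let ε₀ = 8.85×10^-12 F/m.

Use a concentric Gaussian sphere at r = 0.161 m (r < R).
Q_enc = ∫₀^r ρ(r')·4πr'² dr' = (4πρ₀/R) ∫₀^r r'^3 dr' = 4πρ₀ r^4/(4·R) = 2.563×10^-6 C.
Gauss's law: E·4πr² = Q_enc/ε₀.
E = |Q_enc|/(4πε₀r²) = (2.563×10^-6)/(4π·8.85×10^-12·(0.161)²) = 8.89e5 N/C.

8.89×10^5 V/m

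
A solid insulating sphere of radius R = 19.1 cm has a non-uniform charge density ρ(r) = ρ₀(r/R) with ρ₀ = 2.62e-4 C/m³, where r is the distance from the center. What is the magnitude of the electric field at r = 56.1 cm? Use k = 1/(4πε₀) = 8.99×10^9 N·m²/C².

|E| = 1.64×10^5 N/C

By spherical symmetry E is radial; choose a Gaussian sphere of radius r = 56.1 cm (r > R, all charge enclosed).
Q_enc = 4π ∫₀^R ρ₀(r'/R)^1 r'² dr' = 4πρ₀R³/4 = 5.735×10^-6 C.
By Gauss's law, ∮E·dA = E·4πr² = Q_enc/ε₀.
E = k|Q_enc|/r² = (8.99×10^9)(5.735×10^-6)/(0.561)² = 1.64×10^5 N/C.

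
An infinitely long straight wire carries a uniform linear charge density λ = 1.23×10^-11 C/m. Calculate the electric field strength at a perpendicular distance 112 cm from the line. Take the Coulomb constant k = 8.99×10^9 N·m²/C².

E ≈ 0.197 N/C

Coaxial Gaussian cylinder, radius r = 112 cm, length L.
Q_enc = λL, so λ_enc = 1.23e-11 C/m.
Applying ∮E·dA = Q_enc/ε₀ with the end caps contributing no flux:
E = 2k|λ_enc|/r = 2(8.99×10^9)(1.23×10^-11)/(1.12) = 0.197 N/C.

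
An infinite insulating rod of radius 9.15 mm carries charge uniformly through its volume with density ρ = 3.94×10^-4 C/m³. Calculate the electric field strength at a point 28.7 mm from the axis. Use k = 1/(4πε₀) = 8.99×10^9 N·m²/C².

|E| ≈ 6.49×10^4 N/C

Coaxial Gaussian cylinder, radius r = 28.7 mm, length L (r > 9.15 mm, full cross-section enclosed).
λ_enc = ρ·πR² = (3.94×10^-4)π(0.00915)² = 1.036×10^-7 C/m.
By Gauss's law (flux through the curved wall only), E·2πrL = λ_enc L/ε₀.
E = 2k|λ_enc|/r = 2(8.99×10^9)(1.036×10^-7)/(0.0287) = 6.49×10^4 N/C.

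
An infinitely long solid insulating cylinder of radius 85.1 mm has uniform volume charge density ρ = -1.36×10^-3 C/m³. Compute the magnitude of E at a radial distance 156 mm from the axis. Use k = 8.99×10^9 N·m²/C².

Choose a coaxial cylinder of radius r = 156 mm (arbitrary length L) as the Gaussian surface (r > 85.1 mm, full cross-section enclosed).
λ_enc = ρ·πR² = (-1.36e-3)π(0.0851)² = -3.094×10^-5 C/m.
Gauss's law: E·2πrL = λ_enc L/ε₀.
E = 2k|λ_enc|/r = 2(8.99×10^9)(3.094×10^-5)/(0.156) = 3.57×10^6 N/C.

|E| ≈ 3.57×10^6 N/C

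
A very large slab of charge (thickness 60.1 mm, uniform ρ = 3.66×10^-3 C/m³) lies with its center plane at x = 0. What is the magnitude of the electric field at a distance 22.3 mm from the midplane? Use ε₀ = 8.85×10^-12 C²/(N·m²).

By symmetry E is perpendicular to the slab. A Gaussian pillbox from −22.3 mm to +22.3 mm (face area A) lies entirely within the slab.
Q_enc = ρ·(2x)·A and flux = 2EA, so 2EA = 2ρxA/ε₀ ⇒ E = |ρ|x/ε₀.
E = (3.66e-3)(0.0223)/(8.85×10^-12) = 9.22×10^6 N/C.

E ≈ 9.22×10^6 N/C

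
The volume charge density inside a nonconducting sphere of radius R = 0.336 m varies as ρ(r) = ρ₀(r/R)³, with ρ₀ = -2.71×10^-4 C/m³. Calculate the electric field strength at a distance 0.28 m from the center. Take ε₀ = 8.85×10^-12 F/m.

|E| = 8.27×10^5 N/C

By spherical symmetry E is radial; choose a Gaussian sphere of radius r = 0.28 m (r < R).
Q_enc = ∫₀^r ρ(r')·4πr'² dr' = (4πρ₀/R³) ∫₀^r r'^5 dr' = 4πρ₀ r^6/(6·R³) = -7.21×10^-6 C.
Since E is radial and uniform over the Gaussian sphere, Φ = E·4πr² = Q_enc/ε₀.
E = |Q_enc|/(4πε₀r²) = (7.21×10^-6)/(4π·8.85×10^-12·(0.28)²) = 8.27×10^5 N/C.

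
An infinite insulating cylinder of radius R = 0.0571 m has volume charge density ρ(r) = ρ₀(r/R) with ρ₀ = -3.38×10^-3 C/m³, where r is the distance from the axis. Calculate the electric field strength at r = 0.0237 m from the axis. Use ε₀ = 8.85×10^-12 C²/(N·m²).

Choose a coaxial cylinder of radius r = 0.0237 m (arbitrary length L) as the Gaussian surface (r < R).
Integrating ρ over the cross-section to radius r: λ_enc = (2πρ₀/R) ∫₀^r r'^2 dr' = 2πρ₀ r^3/(3·R) = -1.65×10^-6 C/m.
By Gauss's law (flux through the curved wall only), E·2πrL = λ_enc L/ε₀.
E = |λ_enc|/(2πε₀r) = (1.65×10^-6)/(2π·8.85×10^-12·0.0237) = 1.25e6 N/C.

E = 1.25×10^6 N/C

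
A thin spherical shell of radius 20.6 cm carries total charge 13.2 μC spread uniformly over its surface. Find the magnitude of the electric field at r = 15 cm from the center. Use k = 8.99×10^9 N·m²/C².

E = 0

Symmetry ⇒ E = E(r) r̂. Gaussian sphere of radius r = 15 cm (inside the shell, r < 20.6 cm).
All the charge is outside the Gaussian surface: Q_enc = 0, hence E = 0 everywhere inside the shell.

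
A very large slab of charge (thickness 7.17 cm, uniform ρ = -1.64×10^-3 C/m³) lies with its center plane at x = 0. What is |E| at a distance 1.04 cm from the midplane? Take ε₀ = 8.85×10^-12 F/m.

E = 1.93×10^6 N/C

By symmetry E is perpendicular to the slab. A Gaussian pillbox from −1.04 cm to +1.04 cm (face area A) lies entirely within the slab.
Q_enc = ρ·(2x)·A and flux = 2EA, so 2EA = 2ρxA/ε₀ ⇒ E = |ρ|x/ε₀.
E = (1.64e-3)(0.0104)/(8.85×10^-12) = 1.93×10^6 N/C.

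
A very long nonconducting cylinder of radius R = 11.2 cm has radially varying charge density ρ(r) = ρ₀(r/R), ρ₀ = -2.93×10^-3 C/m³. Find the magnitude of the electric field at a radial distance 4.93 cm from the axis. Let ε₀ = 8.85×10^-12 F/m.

E = 2.39×10^6 N/C

By cylindrical symmetry E is radial; use a coaxial Gaussian cylinder of radius 4.93 cm and length L (r < R).
Integrating ρ over the cross-section to radius r: λ_enc = (2πρ₀/R) ∫₀^r r'^2 dr' = 2πρ₀ r^3/(3·R) = -6.565e-6 C/m.
Applying ∮E·dA = Q_enc/ε₀ with the end caps contributing no flux:
E = |λ_enc|/(2πε₀r) = (6.565×10^-6)/(2π·8.85×10^-12·0.0493) = 2.39×10^6 N/C.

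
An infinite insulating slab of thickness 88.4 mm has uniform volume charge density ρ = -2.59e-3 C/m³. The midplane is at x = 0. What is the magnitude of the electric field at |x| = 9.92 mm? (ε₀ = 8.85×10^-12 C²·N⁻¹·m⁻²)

|E| ≈ 2.90×10^6 N/C

By symmetry E is perpendicular to the slab. A Gaussian pillbox from −9.92 mm to +9.92 mm (face area A) lies entirely within the slab.
Q_enc = ρ·(2x)·A and flux = 2EA, so 2EA = 2ρxA/ε₀ ⇒ E = |ρ|x/ε₀.
E = (2.59×10^-3)(0.00992)/(8.85×10^-12) = 2.90×10^6 N/C.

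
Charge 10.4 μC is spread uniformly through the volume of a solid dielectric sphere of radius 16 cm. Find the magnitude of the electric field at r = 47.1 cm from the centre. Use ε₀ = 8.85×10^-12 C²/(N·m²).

By spherical symmetry E is radial; choose a Gaussian sphere of radius r = 47.1 cm (r > R, so the entire charge is enclosed).
Q_enc = 10.4 μC = 1.04×10^-5 C.
Applying ∮E·dA = Q_enc/ε₀ with Φ = E(4πr²):
E = |Q_enc|/(4πε₀r²) = (1.04×10^-5)/(4π·8.85×10^-12·(0.471)²) = 4.22e5 N/C.

4.22e5 N/C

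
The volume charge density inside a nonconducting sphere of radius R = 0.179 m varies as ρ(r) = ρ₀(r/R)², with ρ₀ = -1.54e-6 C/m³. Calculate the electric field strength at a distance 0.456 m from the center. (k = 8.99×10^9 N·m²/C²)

960 N/C

Use a concentric Gaussian sphere at r = 0.456 m (r > R, all charge enclosed).
Q_enc = 4π ∫₀^R ρ₀(r'/R)^2 r'² dr' = 4πρ₀R³/5 = -2.22×10^-8 C.
Applying ∮E·dA = Q_enc/ε₀ with Φ = E(4πr²):
E = k|Q_enc|/r² = (8.99×10^9)(2.22e-8)/(0.456)² = 960 N/C.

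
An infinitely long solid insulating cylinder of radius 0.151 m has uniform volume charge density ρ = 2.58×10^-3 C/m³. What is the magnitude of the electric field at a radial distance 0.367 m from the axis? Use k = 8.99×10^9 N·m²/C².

|E| ≈ 9.05×10^6 N/C

Choose a coaxial cylinder of radius r = 0.367 m (arbitrary length L) as the Gaussian surface (r > 0.151 m, full cross-section enclosed).
λ_enc = ρ·πR² = (2.58×10^-3)π(0.151)² = 1.848×10^-4 C/m.
Since E is radial and uniform over the curved surface, Φ = E·2πrL = Q_enc/ε₀ = λ_enc L/ε₀.
E = 2k|λ_enc|/r = 2(8.99×10^9)(1.848×10^-4)/(0.367) = 9.05×10^6 N/C.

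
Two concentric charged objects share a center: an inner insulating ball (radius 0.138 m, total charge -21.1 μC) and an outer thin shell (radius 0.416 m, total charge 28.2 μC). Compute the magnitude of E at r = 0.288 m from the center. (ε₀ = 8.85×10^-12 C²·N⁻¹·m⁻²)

|E| = 2.29×10^6 N/C

By spherical symmetry E is radial; choose a Gaussian sphere of radius r = 0.288 m (between the bodies, 0.138 m < r < 0.416 m).
Only the inner charge is enclosed; the outer shell contributes nothing inside itself. Q_enc = -21.1 μC = -2.11×10^-5 C.
Gauss's law: E·4πr² = Q_enc/ε₀.
E = |Q_enc|/(4πε₀r²) = (2.11×10^-5)/(4π·8.85×10^-12·(0.288)²) = 2.29×10^6 N/C.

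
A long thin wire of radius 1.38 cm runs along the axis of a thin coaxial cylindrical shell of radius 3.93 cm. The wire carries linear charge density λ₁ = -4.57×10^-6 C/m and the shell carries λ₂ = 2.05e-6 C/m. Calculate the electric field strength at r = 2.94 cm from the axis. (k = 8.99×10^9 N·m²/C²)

Take a coaxial cylindrical Gaussian surface of radius r = 2.94 cm and length L (between the conductors, 1.38 cm < r < 3.93 cm).
The shell at 3.93 cm lies outside the Gaussian surface, so λ_enc = λ₁ = -4.57×10^-6 C/m.
Since E is radial and uniform over the curved surface, Φ = E·2πrL = Q_enc/ε₀ = λ_enc L/ε₀.
E = 2k|λ_enc|/r = 2(8.99×10^9)(4.57×10^-6)/(0.0294) = 2.79×10^6 N/C.

E = 2.79×10^6 N/C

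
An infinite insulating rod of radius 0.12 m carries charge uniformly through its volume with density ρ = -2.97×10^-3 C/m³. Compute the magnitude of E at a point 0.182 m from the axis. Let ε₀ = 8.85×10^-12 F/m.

E = 1.33e7 V/m

Choose a coaxial cylinder of radius r = 0.182 m (arbitrary length L) as the Gaussian surface (r > 0.12 m, full cross-section enclosed).
λ_enc = ρ·πR² = (-2.97×10^-3)π(0.12)² = -1.344×10^-4 C/m.
Gauss's law: E·2πrL = λ_enc L/ε₀.
E = |λ_enc|/(2πε₀r) = (1.344e-4)/(2π·8.85×10^-12·0.182) = 1.33×10^7 N/C.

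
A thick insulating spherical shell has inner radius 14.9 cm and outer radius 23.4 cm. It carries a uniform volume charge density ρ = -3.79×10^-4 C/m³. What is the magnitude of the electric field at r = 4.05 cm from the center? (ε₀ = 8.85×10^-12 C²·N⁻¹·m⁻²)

By spherical symmetry E is radial; choose a Gaussian sphere of radius r = 4.05 cm (r < 14.9 cm, inside the empty cavity).
No charge is enclosed, so by Gauss's law E·4πr² = 0 ⇒ E = 0.

|E| = 0 N/C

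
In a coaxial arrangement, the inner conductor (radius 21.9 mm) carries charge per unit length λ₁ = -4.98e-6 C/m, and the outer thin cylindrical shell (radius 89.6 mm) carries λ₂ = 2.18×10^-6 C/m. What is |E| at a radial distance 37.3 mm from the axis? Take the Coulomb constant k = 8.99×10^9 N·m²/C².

Choose a coaxial cylinder of radius r = 37.3 mm (arbitrary length L) as the Gaussian surface (between the conductors, 21.9 mm < r < 89.6 mm).
The shell at 89.6 mm lies outside the Gaussian surface, so λ_enc = λ₁ = -4.98×10^-6 C/m.
By Gauss's law (flux through the curved wall only), E·2πrL = λ_enc L/ε₀.
E = 2k|λ_enc|/r = 2(8.99×10^9)(4.98×10^-6)/(0.0373) = 2.40e6 N/C.

2.40e6 N/C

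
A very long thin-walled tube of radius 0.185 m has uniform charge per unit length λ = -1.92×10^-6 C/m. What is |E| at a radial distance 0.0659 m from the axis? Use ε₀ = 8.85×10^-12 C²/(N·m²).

E = 0

By cylindrical symmetry E is radial; use a coaxial Gaussian cylinder of radius 0.0659 m and length L (r < 0.185 m, inside the shell).
All the surface charge lies outside this cylinder: Q_enc = 0, hence E = 0.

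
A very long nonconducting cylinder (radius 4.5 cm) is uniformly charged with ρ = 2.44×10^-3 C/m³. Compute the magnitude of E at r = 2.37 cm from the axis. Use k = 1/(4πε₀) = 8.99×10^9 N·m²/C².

Coaxial Gaussian cylinder, radius r = 2.37 cm, length L (r < R).
Charge inside radius r per length L is ρ·πr²·L, so λ_enc = ρπr² = 4.306×10^-6 C/m.
Gauss's law: E·2πrL = λ_enc L/ε₀.
E = 2k|λ_enc|/r = 2(8.99×10^9)(4.306e-6)/(0.0237) = 3.27×10^6 N/C.

E ≈ 3.27×10^6 N/C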